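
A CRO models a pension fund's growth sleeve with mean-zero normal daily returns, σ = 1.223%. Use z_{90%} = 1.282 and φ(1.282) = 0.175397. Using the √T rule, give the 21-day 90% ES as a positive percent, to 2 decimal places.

9.83%

σ_{21d} = 1.223% × √21 = 5.604%.
ES multiplier = φ(z)/(1−α) = 0.175397/0.1 = 1.754.
ES = 5.604% × 1.754 = 9.829%.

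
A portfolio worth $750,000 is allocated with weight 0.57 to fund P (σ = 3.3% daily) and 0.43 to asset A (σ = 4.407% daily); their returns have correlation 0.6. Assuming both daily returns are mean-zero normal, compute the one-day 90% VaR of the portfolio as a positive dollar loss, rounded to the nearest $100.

σ_p² = 0.57²·3.3² + 0.43²·4.407² + 2·0.6·0.57·0.43·3.3·4.407 = 11.4066 (%²).
σ_p = √11.4066 = 3.377%.
At 90%, z = 1.282.
VaR = 1.282 × 3.377% = 4.329%; on $750,000 that is $32,467.

$32,500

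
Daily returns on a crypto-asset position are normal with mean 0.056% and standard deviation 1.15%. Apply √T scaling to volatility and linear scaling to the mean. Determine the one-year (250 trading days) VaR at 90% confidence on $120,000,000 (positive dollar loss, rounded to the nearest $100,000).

$11,200,000

At 90%, z = 1.282.
σ_{250d} = 1.15% × √250 = 18.183%; μ_{250d} = 250 × 0.056% = 14.000%.
VaR = −(14.000%) + 1.282 × 18.183% = 9.311%.
On $120,000,000: 0.09311 × $120,000,000 = $11,173,200.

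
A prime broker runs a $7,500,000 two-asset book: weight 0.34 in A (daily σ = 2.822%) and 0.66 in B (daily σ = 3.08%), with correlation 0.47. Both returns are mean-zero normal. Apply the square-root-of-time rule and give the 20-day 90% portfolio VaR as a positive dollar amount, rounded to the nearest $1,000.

$1,128,000

σ_p = √(0.34²·2.822² + 0.66²·3.08² + 2·0.47·0.34·0.66·2.822·3.08) = 2.624%.
σ_{20d} = 2.624% × √20 = 11.735%.
z(90%) = 1.282.
VaR = 1.282 × 11.735% = 15.044%; on $7,500,000 that is $1,128,300.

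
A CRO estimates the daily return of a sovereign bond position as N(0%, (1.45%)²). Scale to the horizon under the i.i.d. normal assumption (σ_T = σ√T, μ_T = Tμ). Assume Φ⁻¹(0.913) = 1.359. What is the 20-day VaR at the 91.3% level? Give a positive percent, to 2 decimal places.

8.81%

σ_{20d} = 1.45% × √20 = 6.485%.
VaR = 1.359 × 6.485% = 8.813%.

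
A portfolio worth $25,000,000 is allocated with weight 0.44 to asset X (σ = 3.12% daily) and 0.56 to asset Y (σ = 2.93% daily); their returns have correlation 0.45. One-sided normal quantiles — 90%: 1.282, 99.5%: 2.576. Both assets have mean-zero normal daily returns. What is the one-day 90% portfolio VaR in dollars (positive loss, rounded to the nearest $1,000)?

σ_p² = 0.44²·3.12² + 0.56²·2.93² + 2·0.45·0.44·0.56·3.12·2.93 = 6.6040 (%²).
σ_p = √6.6040 = 2.570%.
VaR = 1.282 × 2.570% = 3.295%; on $25,000,000 that is $823,750.

$824,000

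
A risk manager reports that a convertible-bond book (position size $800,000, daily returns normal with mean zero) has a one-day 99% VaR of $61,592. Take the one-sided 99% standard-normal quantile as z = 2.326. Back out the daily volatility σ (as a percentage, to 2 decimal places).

VaR as a fraction: $61,592 / $800,000 = 7.699%.
σ = VaR / z = 7.699% / 2.326 = 3.310%.

3.31%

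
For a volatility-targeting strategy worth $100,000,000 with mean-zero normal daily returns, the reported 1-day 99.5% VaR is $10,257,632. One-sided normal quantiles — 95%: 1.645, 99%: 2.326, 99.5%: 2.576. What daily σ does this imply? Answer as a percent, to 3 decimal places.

3.982%

VaR as a fraction: $10,257,632 / $100,000,000 = 10.258%.
σ = VaR / z = 10.258% / 2.576 = 3.982%.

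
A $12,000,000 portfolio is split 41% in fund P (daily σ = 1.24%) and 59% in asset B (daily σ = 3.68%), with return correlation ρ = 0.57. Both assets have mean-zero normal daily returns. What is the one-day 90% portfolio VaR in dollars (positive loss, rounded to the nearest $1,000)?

$384,000

σ_p² = 0.41²·1.24² + 0.59²·3.68² + 2·0.57·0.41·0.59·1.24·3.68 = 6.2310 (%²).
σ_p = √6.2310 = 2.496%.
At 90%, z = 1.282.
VaR = 1.282 × 2.496% = 3.200%; on $12,000,000 that is $384,000.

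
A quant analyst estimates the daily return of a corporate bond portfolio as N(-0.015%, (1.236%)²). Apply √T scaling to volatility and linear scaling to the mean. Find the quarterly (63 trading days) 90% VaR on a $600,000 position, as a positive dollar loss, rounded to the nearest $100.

$81,100

At 90%, z = 1.282.
σ_{63d} = 1.236% × √63 = 9.810%; μ_{63d} = 63 × -0.015% = -0.945%.
VaR = −(-0.945%) + 1.282 × 9.810% = 13.521%.
On $600,000: 0.13521 × $600,000 = $81,126.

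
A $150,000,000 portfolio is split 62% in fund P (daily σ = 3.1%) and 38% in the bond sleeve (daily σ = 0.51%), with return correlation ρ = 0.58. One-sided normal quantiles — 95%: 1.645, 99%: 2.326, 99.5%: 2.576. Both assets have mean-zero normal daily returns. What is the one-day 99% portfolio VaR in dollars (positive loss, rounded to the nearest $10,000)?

σ_p² = 0.62²·3.1² + 0.38²·0.51² + 2·0.58·0.62·0.38·3.1·0.51 = 4.1637 (%²).
σ_p = √4.1637 = 2.041%.
VaR = 2.326 × 2.041% = 4.747%; on $150,000,000 that is $7,120,500.

$7,120,000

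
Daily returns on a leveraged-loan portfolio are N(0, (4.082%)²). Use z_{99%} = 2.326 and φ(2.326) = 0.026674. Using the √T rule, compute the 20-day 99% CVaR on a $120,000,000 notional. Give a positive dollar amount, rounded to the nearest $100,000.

σ_{20d} = 4.082% × √20 = 18.255%.
ES multiplier = φ(z)/(1−α) = 0.026674/0.01 = 2.667.
ES = 18.255% × 2.667 = 48.686%; on $120,000,000: $58,423,200.

$58,400,000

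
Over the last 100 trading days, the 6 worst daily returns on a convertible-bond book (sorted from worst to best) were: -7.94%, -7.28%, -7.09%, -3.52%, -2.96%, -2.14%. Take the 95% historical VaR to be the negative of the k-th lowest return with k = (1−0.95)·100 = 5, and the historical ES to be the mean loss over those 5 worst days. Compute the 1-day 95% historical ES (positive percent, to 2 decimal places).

The 5 worst returns sum to -28.79%.
ES = −(-28.79%) / 5 = 5.758% ≈ 5.76%.

5.76%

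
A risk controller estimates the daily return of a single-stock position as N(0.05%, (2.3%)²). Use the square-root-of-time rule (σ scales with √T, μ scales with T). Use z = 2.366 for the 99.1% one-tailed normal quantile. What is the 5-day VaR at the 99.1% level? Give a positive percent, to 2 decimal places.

11.92%

σ_{5d} = 2.3% × √5 = 5.143%; μ_{5d} = 5 × 0.05% = 0.250%.
VaR = −(0.250%) + 2.366 × 5.143% = 11.918%.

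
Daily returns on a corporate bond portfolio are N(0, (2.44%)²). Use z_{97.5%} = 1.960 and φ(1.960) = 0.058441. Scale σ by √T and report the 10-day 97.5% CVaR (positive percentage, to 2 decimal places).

18.04%

σ_{10d} = 2.44% × √10 = 7.716%.
ES multiplier = φ(z)/(1−α) = 0.058441/0.025 = 2.338.
ES = 7.716% × 2.338 = 18.040%.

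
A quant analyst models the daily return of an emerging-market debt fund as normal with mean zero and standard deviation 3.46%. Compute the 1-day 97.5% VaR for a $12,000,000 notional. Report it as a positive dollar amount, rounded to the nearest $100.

At 97.5% one-sided, z = 1.960.
VaR = z·σ = 1.960 × 3.46% = 6.782%.
On $12,000,000: 0.06782 × $12,000,000 = $813,840.

$813,800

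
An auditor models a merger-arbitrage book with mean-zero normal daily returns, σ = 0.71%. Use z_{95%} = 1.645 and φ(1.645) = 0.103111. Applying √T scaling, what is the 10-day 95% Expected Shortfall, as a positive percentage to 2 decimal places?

σ_{10d} = 0.71% × √10 = 2.245%.
ES multiplier = φ(z)/(1−α) = 0.103111/0.05 = 2.062.
ES = 2.245% × 2.062 = 4.629%.

4.63%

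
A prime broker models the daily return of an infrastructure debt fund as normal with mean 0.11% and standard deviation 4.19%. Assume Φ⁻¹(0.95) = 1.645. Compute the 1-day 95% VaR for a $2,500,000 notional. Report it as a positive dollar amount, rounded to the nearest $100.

VaR = −μ + z·σ = −(0.11%) + 1.645 × 4.19% = 6.783%.
On $2,500,000: 0.06783 × $2,500,000 = $169,575.

$169,600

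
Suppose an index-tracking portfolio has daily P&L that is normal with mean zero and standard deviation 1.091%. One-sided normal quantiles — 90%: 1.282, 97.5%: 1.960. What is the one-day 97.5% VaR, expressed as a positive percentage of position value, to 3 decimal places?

VaR = z·σ = 1.960 × 1.091% = 2.138%.

2.138%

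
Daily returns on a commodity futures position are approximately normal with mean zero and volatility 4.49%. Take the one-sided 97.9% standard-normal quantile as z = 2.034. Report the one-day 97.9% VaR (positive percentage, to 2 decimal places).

9.13%

VaR = z·σ = 2.034 × 4.49% = 9.133%.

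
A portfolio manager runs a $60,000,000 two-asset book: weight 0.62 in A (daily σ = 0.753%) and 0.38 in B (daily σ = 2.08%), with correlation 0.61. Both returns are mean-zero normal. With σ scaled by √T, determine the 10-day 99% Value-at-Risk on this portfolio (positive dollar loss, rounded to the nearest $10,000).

σ_p = √(0.62²·0.753² + 0.38²·2.08² + 2·0.61·0.62·0.38·0.753·2.08) = 1.137%.
σ_{10d} = 1.137% × √10 = 3.596%.
z(99%) = 2.326.
VaR = 2.326 × 3.596% = 8.364%; on $60,000,000 that is $5,018,400.

$5,020,000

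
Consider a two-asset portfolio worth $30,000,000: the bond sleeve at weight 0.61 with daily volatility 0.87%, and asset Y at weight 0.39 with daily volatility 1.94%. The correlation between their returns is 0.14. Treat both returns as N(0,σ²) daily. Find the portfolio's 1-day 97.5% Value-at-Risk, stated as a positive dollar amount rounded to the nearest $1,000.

$578,000

σ_p² = 0.61²·0.87² + 0.39²·1.94² + 2·0.14·0.61·0.39·0.87·1.94 = 0.9665 (%²).
σ_p = √0.9665 = 0.983%.
At 97.5%, z = 1.960.
VaR = 1.960 × 0.983% = 1.927%; on $30,000,000 that is $578,100.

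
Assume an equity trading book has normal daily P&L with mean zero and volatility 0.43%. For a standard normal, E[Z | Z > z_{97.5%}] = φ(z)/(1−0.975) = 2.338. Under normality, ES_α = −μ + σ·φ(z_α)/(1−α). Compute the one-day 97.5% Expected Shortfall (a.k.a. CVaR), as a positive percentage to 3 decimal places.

1.005%

ES = 0.43% × 2.338 = 1.005%.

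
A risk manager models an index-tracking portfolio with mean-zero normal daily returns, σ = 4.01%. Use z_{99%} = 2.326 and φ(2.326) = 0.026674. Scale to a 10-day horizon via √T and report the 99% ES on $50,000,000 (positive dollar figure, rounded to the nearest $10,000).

$16,910,000

σ_{10d} = 4.01% × √10 = 12.681%.
ES multiplier = φ(z)/(1−α) = 0.026674/0.01 = 2.667.
ES = 12.681% × 2.667 = 33.820%; on $50,000,000: $16,910,000.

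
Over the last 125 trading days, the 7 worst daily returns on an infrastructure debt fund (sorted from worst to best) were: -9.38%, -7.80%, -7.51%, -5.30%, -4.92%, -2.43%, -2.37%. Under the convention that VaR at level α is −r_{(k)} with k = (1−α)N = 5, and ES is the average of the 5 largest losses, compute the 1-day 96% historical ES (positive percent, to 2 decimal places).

The 5 worst returns sum to -34.91%.
ES = −(-34.91%) / 5 = 6.982% ≈ 6.98%.

6.98%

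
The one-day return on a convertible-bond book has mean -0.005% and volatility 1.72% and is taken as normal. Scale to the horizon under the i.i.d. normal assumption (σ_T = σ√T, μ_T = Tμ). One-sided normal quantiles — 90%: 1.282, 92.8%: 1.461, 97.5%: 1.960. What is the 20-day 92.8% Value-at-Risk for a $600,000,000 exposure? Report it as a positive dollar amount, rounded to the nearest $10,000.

$68,030,000

σ_{20d} = 1.72% × √20 = 7.692%; μ_{20d} = 20 × -0.005% = -0.100%.
VaR = −(-0.100%) + 1.461 × 7.692% = 11.338%.
On $600,000,000: 0.11338 × $600,000,000 = $68,028,000.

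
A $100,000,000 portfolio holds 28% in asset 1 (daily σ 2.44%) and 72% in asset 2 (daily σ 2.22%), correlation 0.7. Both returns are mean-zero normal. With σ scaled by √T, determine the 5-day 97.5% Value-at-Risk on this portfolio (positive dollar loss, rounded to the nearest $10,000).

σ_p = √(0.28²·2.44² + 0.72²·2.22² + 2·0.7·0.28·0.72·2.44·2.22) = 2.133%.
σ_{5d} = 2.133% × √5 = 4.770%.
z(97.5%) = 1.960.
VaR = 1.960 × 4.770% = 9.349%; on $100,000,000 that is $9,349,000.

$9,350,000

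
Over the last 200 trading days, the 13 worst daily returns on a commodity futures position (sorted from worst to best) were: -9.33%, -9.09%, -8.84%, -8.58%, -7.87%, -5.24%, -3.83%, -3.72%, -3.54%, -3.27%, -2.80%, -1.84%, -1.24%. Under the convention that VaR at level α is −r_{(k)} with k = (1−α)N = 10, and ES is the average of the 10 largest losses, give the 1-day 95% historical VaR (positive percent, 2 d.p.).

k = 10; the 10th lowest return is -3.27%, so VaR = 3.27%.

3.27%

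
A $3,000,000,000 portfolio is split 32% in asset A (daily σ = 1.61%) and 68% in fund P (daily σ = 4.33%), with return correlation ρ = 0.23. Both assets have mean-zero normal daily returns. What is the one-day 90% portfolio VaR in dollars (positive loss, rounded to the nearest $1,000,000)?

$119,000,000

σ_p² = 0.32²·1.61² + 0.68²·4.33² + 2·0.23·0.32·0.68·1.61·4.33 = 9.6327 (%²).
σ_p = √9.6327 = 3.104%.
At 90%, z = 1.282.
VaR = 1.282 × 3.104% = 3.979%; on $3,000,000,000 that is $119,370,000.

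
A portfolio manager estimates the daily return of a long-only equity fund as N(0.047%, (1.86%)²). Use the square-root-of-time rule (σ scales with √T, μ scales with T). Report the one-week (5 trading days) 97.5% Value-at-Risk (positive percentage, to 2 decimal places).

7.92%

At 97.5%, z = 1.960.
σ_{5d} = 1.86% × √5 = 4.159%; μ_{5d} = 5 × 0.047% = 0.235%.
VaR = −(0.235%) + 1.960 × 4.159% = 7.917%.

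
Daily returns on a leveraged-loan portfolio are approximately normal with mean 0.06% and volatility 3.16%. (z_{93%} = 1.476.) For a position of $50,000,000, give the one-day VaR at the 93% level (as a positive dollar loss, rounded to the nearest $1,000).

VaR = −μ + z·σ = −(0.06%) + 1.476 × 3.16% = 4.604%.
On $50,000,000: 0.04604 × $50,000,000 = $2,302,000.

$2,302,000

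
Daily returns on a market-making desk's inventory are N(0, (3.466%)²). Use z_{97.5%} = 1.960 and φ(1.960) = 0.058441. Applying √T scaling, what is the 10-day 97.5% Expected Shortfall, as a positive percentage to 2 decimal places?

25.62%

σ_{10d} = 3.466% × √10 = 10.960%.
ES multiplier = φ(z)/(1−α) = 0.058441/0.025 = 2.338.
ES = 10.960% × 2.338 = 25.624%.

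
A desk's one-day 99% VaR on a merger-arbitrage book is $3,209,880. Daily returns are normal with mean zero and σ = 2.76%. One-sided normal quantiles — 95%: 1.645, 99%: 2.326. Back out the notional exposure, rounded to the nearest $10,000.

VaR as a fraction of value: z·σ = 2.326 × 2.76% = 6.41976%.
Position = $3,209,880 / 0.0641976 = $50,000,000.

$50,000,000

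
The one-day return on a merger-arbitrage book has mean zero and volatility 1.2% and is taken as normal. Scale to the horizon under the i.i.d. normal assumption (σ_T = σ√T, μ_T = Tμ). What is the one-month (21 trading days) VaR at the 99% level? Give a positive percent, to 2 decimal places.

12.79%

At 99%, z = 2.326.
σ_{21d} = 1.2% × √21 = 5.499%.
VaR = 2.326 × 5.499% = 12.791%.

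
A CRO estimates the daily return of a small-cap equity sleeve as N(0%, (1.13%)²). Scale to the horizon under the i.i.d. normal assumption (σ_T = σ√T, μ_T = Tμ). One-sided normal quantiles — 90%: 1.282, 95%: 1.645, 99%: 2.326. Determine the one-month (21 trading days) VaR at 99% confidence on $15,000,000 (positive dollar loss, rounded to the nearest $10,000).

$1,810,000

σ_{21d} = 1.13% × √21 = 5.178%.
VaR = 2.326 × 5.178% = 12.044%.
On $15,000,000: 0.12044 × $15,000,000 = $1,806,600.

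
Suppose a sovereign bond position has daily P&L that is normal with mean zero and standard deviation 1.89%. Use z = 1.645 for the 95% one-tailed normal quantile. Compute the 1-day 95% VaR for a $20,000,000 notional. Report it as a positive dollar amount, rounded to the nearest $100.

$621,800

VaR = z·σ = 1.645 × 1.89% = 3.109%.
On $20,000,000: 0.03109 × $20,000,000 = $621,800.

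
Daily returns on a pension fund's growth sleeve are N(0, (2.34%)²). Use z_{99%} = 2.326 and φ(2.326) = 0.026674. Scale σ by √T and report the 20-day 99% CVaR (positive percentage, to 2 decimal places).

σ_{20d} = 2.34% × √20 = 10.465%.
ES multiplier = φ(z)/(1−α) = 0.026674/0.01 = 2.667.
ES = 10.465% × 2.667 = 27.910%.

27.91%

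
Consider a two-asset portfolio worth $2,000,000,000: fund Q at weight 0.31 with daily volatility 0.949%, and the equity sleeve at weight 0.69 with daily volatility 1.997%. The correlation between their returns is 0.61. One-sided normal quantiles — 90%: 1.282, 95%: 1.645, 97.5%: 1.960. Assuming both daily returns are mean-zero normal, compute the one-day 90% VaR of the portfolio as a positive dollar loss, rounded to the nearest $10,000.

$40,380,000

σ_p² = 0.31²·0.949² + 0.69²·1.997² + 2·0.61·0.31·0.69·0.949·1.997 = 2.4798 (%²).
σ_p = √2.4798 = 1.575%.
VaR = 1.282 × 1.575% = 2.019%; on $2,000,000,000 that is $40,380,000.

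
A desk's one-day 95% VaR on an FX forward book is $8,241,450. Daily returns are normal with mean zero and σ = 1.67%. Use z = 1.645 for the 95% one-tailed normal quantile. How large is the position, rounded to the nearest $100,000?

$300,000,000

VaR as a fraction of value: z·σ = 1.645 × 1.67% = 2.74715%.
Position = $8,241,450 / 0.0274715 = $300,000,000.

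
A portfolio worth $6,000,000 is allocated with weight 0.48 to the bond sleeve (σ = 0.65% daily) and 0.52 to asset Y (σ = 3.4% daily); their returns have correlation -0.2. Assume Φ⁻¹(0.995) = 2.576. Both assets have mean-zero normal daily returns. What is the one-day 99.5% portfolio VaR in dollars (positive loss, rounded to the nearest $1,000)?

$268,000

σ_p² = 0.48²·0.65² + 0.52²·3.4² + 2·-0.2·0.48·0.52·0.65·3.4 = 3.0025 (%²).
σ_p = √3.0025 = 1.733%.
VaR = 2.576 × 1.733% = 4.464%; on $6,000,000 that is $267,840.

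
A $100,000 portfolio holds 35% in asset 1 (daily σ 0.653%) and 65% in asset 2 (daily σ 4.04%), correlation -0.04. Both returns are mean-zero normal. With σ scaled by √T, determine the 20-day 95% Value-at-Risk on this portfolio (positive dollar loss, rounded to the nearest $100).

$19,300

σ_p = √(0.35²·0.653² + 0.65²·4.04² + 2·-0.04·0.35·0.65·0.653·4.04) = 2.627%.
σ_{20d} = 2.627% × √20 = 11.748%.
z(95%) = 1.645.
VaR = 1.645 × 11.748% = 19.325%; on $100,000 that is $19,325.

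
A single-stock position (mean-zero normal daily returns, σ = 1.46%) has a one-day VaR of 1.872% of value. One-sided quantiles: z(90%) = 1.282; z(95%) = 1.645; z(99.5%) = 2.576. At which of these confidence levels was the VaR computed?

Implied z = VaR/σ = 1.872 / 1.46 = 1.282.
This matches z(90%) = 1.282.

90%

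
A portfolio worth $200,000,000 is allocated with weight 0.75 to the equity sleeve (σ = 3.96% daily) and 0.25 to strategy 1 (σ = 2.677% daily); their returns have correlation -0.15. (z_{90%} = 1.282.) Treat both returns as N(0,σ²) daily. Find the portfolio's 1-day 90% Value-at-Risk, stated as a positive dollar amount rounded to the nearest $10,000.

$7,550,000

σ_p² = 0.75²·3.96² + 0.25²·2.677² + 2·-0.15·0.75·0.25·3.96·2.677 = 8.6725 (%²).
σ_p = √8.6725 = 2.945%.
VaR = 1.282 × 2.945% = 3.775%; on $200,000,000 that is $7,550,000.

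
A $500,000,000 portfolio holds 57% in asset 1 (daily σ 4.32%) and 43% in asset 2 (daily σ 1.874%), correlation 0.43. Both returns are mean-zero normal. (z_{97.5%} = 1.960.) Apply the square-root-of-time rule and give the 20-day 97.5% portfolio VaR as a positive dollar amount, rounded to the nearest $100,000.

$127,200,000

σ_p = √(0.57²·4.32² + 0.43²·1.874² + 2·0.43·0.57·0.43·4.32·1.874) = 2.902%.
σ_{20d} = 2.902% × √20 = 12.978%.
VaR = 1.960 × 12.978% = 25.437%; on $500,000,000 that is $127,185,000.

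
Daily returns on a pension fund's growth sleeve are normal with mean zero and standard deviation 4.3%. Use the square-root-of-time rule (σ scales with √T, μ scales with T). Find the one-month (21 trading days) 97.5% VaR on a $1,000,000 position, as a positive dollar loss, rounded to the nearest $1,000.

$386,000

At 97.5%, z = 1.960.
σ_{21d} = 4.3% × √21 = 19.705%.
VaR = 1.960 × 19.705% = 38.622%.
On $1,000,000: 0.38622 × $1,000,000 = $386,220.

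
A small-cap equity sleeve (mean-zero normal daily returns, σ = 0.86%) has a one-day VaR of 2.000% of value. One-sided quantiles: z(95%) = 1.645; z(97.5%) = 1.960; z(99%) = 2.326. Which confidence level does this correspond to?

99%

Implied z = VaR/σ = 2.000 / 0.86 = 2.326.
This matches z(99%) = 2.326.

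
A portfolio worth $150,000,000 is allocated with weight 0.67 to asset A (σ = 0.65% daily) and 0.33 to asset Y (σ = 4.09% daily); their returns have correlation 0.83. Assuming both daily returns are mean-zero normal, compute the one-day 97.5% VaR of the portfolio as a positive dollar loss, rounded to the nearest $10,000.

σ_p² = 0.67²·0.65² + 0.33²·4.09² + 2·0.83·0.67·0.33·0.65·4.09 = 2.9871 (%²).
σ_p = √2.9871 = 1.728%.
At 97.5%, z = 1.960.
VaR = 1.960 × 1.728% = 3.387%; on $150,000,000 that is $5,080,500.

$5,080,000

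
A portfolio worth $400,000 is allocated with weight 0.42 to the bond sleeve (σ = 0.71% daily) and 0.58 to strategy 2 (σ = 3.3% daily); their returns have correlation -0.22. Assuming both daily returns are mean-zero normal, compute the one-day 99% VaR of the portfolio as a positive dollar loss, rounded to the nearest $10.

$17,410

σ_p² = 0.42²·0.71² + 0.58²·3.3² + 2·-0.22·0.42·0.58·0.71·3.3 = 3.5012 (%²).
σ_p = √3.5012 = 1.871%.
At 99%, z = 2.326.
VaR = 2.326 × 1.871% = 4.352%; on $400,000 that is $17,408.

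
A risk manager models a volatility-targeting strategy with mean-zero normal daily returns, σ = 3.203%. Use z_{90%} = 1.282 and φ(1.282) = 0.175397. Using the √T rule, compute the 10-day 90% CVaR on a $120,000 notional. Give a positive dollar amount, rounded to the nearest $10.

$21,320

σ_{10d} = 3.203% × √10 = 10.129%.
ES multiplier = φ(z)/(1−α) = 0.175397/0.1 = 1.754.
ES = 10.129% × 1.754 = 17.766%; on $120,000: $21,319.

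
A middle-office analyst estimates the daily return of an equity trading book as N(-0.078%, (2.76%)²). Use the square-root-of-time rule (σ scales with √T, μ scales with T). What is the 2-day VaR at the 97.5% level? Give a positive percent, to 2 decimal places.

At 97.5%, z = 1.960.
σ_{2d} = 2.76% × √2 = 3.903%; μ_{2d} = 2 × -0.078% = -0.156%.
VaR = −(-0.156%) + 1.960 × 3.903% = 7.806%.

7.81%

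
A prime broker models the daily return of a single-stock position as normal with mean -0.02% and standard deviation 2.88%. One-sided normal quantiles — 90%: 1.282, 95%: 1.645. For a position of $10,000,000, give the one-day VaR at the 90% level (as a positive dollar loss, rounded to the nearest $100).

VaR = −μ + z·σ = −(-0.02%) + 1.282 × 2.88% = 3.712%.
On $10,000,000: 0.03712 × $10,000,000 = $371,200.

$371,200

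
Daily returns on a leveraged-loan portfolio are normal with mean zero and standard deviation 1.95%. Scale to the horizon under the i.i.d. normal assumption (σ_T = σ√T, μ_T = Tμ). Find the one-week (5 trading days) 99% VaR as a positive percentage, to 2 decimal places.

10.14%

At 99%, z = 2.326.
σ_{5d} = 1.95% × √5 = 4.360%.
VaR = 2.326 × 4.360% = 10.141%.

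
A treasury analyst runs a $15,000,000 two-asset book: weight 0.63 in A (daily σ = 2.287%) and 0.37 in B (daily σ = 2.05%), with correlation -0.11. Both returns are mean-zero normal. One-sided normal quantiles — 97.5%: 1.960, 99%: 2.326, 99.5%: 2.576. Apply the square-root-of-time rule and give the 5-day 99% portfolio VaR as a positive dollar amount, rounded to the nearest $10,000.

σ_p = √(0.63²·2.287² + 0.37²·2.05² + 2·-0.11·0.63·0.37·2.287·2.05) = 1.553%.
σ_{5d} = 1.553% × √5 = 3.473%.
VaR = 2.326 × 3.473% = 8.078%; on $15,000,000 that is $1,211,700.

$1,210,000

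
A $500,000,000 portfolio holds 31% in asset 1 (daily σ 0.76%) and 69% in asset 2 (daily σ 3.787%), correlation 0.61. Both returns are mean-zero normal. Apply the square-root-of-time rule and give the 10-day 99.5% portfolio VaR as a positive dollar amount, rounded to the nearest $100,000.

$112,500,000

σ_p = √(0.31²·0.76² + 0.69²·3.787² + 2·0.61·0.31·0.69·0.76·3.787) = 2.763%.
σ_{10d} = 2.763% × √10 = 8.737%.
z(99.5%) = 2.576.
VaR = 2.576 × 8.737% = 22.507%; on $500,000,000 that is $112,535,000.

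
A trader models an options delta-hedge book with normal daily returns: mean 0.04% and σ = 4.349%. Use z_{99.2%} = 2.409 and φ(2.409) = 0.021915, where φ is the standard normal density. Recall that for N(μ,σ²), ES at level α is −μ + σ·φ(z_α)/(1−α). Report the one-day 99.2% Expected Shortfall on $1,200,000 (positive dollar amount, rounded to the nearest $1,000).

$142,000

Tail multiplier: φ(z)/(1−α) = 0.021915 / 0.008 = 2.739.
ES = −(0.04%) + 4.349% × 2.739 = 11.872%.
On $1,200,000: 0.11872 × $1,200,000 = $142,464.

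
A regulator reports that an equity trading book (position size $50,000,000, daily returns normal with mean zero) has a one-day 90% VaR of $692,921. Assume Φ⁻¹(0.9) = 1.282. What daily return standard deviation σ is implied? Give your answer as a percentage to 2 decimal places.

1.08%

VaR as a fraction: $692,921 / $50,000,000 = 1.386%.
σ = VaR / z = 1.386% / 1.282 = 1.081%.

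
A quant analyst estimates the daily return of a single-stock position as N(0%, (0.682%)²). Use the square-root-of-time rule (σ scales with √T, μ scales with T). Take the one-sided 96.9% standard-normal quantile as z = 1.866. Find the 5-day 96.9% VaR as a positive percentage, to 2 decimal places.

σ_{5d} = 0.682% × √5 = 1.525%.
VaR = 1.866 × 1.525% = 2.846%.

2.85%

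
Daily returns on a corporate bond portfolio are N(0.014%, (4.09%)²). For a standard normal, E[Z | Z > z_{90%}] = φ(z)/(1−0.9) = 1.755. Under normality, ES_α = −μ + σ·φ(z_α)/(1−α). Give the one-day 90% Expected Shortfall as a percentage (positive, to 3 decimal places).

ES = −(0.014%) + 4.09% × 1.755 = 7.164%.

7.164%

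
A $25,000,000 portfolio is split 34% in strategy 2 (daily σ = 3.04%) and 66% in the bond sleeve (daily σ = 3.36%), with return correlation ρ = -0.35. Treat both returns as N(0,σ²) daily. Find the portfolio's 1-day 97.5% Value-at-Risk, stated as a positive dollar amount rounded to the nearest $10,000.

σ_p² = 0.34²·3.04² + 0.66²·3.36² + 2·-0.35·0.34·0.66·3.04·3.36 = 4.3816 (%²).
σ_p = √4.3816 = 2.093%.
At 97.5%, z = 1.960.
VaR = 1.960 × 2.093% = 4.102%; on $25,000,000 that is $1,025,500.

$1,030,000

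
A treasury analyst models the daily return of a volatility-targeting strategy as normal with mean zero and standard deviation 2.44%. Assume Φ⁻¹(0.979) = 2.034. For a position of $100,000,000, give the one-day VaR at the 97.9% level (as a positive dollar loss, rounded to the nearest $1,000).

$4,963,000

VaR = z·σ = 2.034 × 2.44% = 4.963%.
On $100,000,000: 0.04963 × $100,000,000 = $4,963,000.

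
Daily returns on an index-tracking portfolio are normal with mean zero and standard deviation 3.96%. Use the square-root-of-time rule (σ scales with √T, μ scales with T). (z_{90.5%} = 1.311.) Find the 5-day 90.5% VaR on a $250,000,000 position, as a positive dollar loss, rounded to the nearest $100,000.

$29,000,000

σ_{5d} = 3.96% × √5 = 8.855%.
VaR = 1.311 × 8.855% = 11.609%.
On $250,000,000: 0.11609 × $250,000,000 = $29,022,500.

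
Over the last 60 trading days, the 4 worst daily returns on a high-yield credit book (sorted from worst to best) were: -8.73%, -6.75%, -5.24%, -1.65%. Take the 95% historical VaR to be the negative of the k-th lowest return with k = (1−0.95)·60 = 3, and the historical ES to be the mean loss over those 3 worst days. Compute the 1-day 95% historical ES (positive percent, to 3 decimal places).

6.907%

The 3 worst returns sum to -20.72%.
ES = −(-20.72%) / 3 = 6.9066…% ≈ 6.907%.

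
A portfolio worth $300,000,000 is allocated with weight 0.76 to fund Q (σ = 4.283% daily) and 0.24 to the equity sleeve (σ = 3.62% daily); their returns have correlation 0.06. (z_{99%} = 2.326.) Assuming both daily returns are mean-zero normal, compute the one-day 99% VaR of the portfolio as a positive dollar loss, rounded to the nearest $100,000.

$23,900,000

σ_p² = 0.76²·4.283² + 0.24²·3.62² + 2·0.06·0.76·0.24·4.283·3.62 = 11.6897 (%²).
σ_p = √11.6897 = 3.419%.
VaR = 2.326 × 3.419% = 7.953%; on $300,000,000 that is $23,859,000.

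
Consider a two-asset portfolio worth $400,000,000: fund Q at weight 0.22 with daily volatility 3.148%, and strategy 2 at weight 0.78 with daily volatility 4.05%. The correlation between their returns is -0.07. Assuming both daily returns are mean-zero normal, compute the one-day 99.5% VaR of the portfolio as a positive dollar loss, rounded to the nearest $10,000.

$32,830,000

σ_p² = 0.22²·3.148² + 0.78²·4.05² + 2·-0.07·0.22·0.78·3.148·4.05 = 10.1526 (%²).
σ_p = √10.1526 = 3.186%.
At 99.5%, z = 2.576.
VaR = 2.576 × 3.186% = 8.207%; on $400,000,000 that is $32,828,000.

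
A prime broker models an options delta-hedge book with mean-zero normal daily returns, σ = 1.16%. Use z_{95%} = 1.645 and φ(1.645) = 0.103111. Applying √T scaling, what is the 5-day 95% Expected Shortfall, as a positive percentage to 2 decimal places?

σ_{5d} = 1.16% × √5 = 2.594%.
ES multiplier = φ(z)/(1−α) = 0.103111/0.05 = 2.062.
ES = 2.594% × 2.062 = 5.349%.

5.35%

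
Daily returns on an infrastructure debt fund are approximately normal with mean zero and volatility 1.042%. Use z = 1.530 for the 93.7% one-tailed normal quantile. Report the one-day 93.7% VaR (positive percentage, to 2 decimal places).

VaR = z·σ = 1.530 × 1.042% = 1.594%.

1.59%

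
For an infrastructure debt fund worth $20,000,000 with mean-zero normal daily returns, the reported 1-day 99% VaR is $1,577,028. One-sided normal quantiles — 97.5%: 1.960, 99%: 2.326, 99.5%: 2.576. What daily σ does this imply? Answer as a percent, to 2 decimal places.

VaR as a fraction: $1,577,028 / $20,000,000 = 7.885%.
σ = VaR / z = 7.885% / 2.326 = 3.390%.

3.39%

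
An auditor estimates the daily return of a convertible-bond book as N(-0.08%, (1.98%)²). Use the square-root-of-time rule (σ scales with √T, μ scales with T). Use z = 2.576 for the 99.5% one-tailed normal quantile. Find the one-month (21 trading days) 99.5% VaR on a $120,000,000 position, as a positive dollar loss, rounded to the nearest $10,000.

σ_{21d} = 1.98% × √21 = 9.073%; μ_{21d} = 21 × -0.08% = -1.680%.
VaR = −(-1.680%) + 2.576 × 9.073% = 25.052%.
On $120,000,000: 0.25052 × $120,000,000 = $30,062,400.

$30,060,000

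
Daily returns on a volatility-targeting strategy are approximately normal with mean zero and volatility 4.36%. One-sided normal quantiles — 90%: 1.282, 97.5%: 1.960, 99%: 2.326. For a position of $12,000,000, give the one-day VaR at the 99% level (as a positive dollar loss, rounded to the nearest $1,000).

VaR = z·σ = 2.326 × 4.36% = 10.141%.
On $12,000,000: 0.10141 × $12,000,000 = $1,216,920.

$1,217,000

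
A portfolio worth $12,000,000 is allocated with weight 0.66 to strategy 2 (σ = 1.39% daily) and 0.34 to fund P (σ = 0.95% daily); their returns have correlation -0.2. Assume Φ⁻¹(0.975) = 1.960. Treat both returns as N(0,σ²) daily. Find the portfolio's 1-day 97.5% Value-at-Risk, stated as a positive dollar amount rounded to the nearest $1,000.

σ_p² = 0.66²·1.39² + 0.34²·0.95² + 2·-0.2·0.66·0.34·1.39·0.95 = 0.8274 (%²).
σ_p = √0.8274 = 0.910%.
VaR = 1.960 × 0.910% = 1.784%; on $12,000,000 that is $214,080.

$214,000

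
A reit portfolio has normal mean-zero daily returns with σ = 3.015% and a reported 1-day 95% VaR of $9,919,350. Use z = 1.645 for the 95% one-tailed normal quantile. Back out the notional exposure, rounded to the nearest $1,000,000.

VaR as a fraction of value: z·σ = 1.645 × 3.015% = 4.95967%.
Position = $9,919,350 / 0.0495968 = $200,000,000.

$200,000,000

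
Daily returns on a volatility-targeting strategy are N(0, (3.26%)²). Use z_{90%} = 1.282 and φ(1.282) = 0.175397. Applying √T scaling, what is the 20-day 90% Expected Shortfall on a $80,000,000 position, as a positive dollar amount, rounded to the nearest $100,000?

$20,500,000

σ_{20d} = 3.26% × √20 = 14.579%.
ES multiplier = φ(z)/(1−α) = 0.175397/0.1 = 1.754.
ES = 14.579% × 1.754 = 25.572%; on $80,000,000: $20,457,600.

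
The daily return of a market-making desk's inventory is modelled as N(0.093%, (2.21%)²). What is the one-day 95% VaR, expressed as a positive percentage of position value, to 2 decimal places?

At 95% one-sided, z = 1.645.
VaR = −μ + z·σ = −(0.093%) + 1.645 × 2.21% = 3.542%.

3.54%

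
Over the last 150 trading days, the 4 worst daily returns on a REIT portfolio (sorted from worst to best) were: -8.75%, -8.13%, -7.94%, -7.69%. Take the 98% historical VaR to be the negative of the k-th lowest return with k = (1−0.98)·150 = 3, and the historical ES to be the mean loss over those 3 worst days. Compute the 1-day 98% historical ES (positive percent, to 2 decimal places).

The 3 worst returns sum to -24.82%.
ES = −(-24.82%) / 3 = 8.2733…% ≈ 8.27%.

8.27%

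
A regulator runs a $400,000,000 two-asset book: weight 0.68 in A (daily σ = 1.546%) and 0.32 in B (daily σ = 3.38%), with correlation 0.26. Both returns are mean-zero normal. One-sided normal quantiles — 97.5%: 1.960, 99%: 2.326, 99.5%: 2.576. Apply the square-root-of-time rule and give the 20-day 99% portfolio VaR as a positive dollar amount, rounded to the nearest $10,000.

σ_p = √(0.68²·1.546² + 0.32²·3.38² + 2·0.26·0.68·0.32·1.546·3.38) = 1.693%.
σ_{20d} = 1.693% × √20 = 7.571%.
VaR = 2.326 × 7.571% = 17.610%; on $400,000,000 that is $70,440,000.

$70,440,000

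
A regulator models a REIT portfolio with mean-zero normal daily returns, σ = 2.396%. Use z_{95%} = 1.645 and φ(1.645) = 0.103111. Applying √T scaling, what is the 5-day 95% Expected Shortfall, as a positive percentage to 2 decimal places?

11.05%

σ_{5d} = 2.396% × √5 = 5.358%.
ES multiplier = φ(z)/(1−α) = 0.103111/0.05 = 2.062.
ES = 5.358% × 2.062 = 11.048%.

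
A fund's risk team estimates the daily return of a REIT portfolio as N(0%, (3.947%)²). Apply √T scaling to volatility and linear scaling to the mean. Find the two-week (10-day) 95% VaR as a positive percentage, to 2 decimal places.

At 95%, z = 1.645.
σ_{10d} = 3.947% × √10 = 12.482%.
VaR = 1.645 × 12.482% = 20.533%.

20.53%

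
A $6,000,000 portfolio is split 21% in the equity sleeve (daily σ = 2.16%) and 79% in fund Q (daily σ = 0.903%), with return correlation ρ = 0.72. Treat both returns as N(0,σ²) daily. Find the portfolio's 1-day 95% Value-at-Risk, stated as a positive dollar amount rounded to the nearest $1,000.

σ_p² = 0.21²·2.16² + 0.79²·0.903² + 2·0.72·0.21·0.79·2.16·0.903 = 1.1806 (%²).
σ_p = √1.1806 = 1.087%.
At 95%, z = 1.645.
VaR = 1.645 × 1.087% = 1.788%; on $6,000,000 that is $107,280.

$107,000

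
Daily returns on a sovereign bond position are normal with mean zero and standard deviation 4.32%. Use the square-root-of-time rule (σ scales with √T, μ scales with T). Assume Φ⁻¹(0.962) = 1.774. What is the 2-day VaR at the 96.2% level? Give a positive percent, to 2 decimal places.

σ_{2d} = 4.32% × √2 = 6.109%.
VaR = 1.774 × 6.109% = 10.837%.

10.84%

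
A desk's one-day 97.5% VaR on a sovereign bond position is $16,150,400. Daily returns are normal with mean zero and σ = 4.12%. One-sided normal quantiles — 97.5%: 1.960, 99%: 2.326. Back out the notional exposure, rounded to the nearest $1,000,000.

$200,000,000

VaR as a fraction of value: z·σ = 1.960 × 4.12% = 8.0752%.
Position = $16,150,400 / 0.080752 = $200,000,000.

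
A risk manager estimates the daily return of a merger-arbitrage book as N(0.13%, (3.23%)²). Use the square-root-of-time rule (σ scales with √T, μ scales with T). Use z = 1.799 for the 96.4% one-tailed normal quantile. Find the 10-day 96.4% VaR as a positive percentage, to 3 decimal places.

σ_{10d} = 3.23% × √10 = 10.214%; μ_{10d} = 10 × 0.13% = 1.300%.
VaR = −(1.300%) + 1.799 × 10.214% = 17.075%.

17.075%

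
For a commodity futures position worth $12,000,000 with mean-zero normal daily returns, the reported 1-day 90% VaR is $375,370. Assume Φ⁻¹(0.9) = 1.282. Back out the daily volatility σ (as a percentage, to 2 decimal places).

2.44%

VaR as a fraction: $375,370 / $12,000,000 = 3.128%.
σ = VaR / z = 3.128% / 1.282 = 2.440%.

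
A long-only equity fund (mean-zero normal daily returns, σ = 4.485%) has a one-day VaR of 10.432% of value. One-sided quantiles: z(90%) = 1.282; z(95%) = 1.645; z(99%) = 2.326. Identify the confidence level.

99%

Implied z = VaR/σ = 10.432 / 4.485 = 2.326.
This matches z(99%) = 2.326.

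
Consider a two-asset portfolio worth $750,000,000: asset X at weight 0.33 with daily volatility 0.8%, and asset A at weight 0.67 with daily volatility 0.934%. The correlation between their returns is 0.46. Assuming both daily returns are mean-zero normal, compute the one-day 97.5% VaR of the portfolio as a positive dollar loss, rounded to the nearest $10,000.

$11,510,000

σ_p² = 0.33²·0.8² + 0.67²·0.934² + 2·0.46·0.33·0.67·0.8·0.934 = 0.6133 (%²).
σ_p = √0.6133 = 0.783%.
At 97.5%, z = 1.960.
VaR = 1.960 × 0.783% = 1.535%; on $750,000,000 that is $11,512,500.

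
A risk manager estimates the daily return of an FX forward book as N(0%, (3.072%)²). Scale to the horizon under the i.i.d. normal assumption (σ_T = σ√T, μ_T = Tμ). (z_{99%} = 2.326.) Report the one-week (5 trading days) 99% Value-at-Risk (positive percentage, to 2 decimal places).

15.98%

σ_{5d} = 3.072% × √5 = 6.869%.
VaR = 2.326 × 6.869% = 15.977%.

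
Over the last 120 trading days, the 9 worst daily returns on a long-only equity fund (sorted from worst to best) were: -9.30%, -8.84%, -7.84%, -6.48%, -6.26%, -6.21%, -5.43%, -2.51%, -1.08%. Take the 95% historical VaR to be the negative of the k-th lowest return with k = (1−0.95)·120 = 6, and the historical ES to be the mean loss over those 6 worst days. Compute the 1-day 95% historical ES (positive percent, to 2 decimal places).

7.49%

The 6 worst returns sum to -44.93%.
ES = −(-44.93%) / 6 = 7.4883…% ≈ 7.49%.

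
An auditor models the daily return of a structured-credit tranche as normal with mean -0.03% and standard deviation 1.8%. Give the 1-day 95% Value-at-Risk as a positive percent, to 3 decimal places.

At 95% one-sided, z = 1.645.
VaR = −μ + z·σ = −(-0.03%) + 1.645 × 1.8% = 2.991%.

2.991%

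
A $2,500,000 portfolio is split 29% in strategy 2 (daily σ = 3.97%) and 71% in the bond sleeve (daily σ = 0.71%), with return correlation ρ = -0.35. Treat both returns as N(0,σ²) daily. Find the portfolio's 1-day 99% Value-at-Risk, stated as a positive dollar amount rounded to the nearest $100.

$63,000

σ_p² = 0.29²·3.97² + 0.71²·0.71² + 2·-0.35·0.29·0.71·3.97·0.71 = 1.1733 (%²).
σ_p = √1.1733 = 1.083%.
At 99%, z = 2.326.
VaR = 2.326 × 1.083% = 2.519%; on $2,500,000 that is $62,975.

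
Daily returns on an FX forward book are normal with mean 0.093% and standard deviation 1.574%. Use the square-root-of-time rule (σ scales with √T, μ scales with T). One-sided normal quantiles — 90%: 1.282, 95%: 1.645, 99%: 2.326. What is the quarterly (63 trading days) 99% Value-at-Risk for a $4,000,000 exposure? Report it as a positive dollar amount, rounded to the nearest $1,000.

$928,000

σ_{63d} = 1.574% × √63 = 12.493%; μ_{63d} = 63 × 0.093% = 5.859%.
VaR = −(5.859%) + 2.326 × 12.493% = 23.200%.
On $4,000,000: 0.23200 × $4,000,000 = $928,000.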